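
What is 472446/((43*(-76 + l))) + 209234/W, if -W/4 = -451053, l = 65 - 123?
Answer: -212796784061/2598967386 ≈ -81.877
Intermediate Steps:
l = -58
W = 1804212 (W = -4*(-451053) = 1804212)
472446/((43*(-76 + l))) + 209234/W = 472446/((43*(-76 - 58))) + 209234/1804212 = 472446/((43*(-134))) + 209234*(1/1804212) = 472446/(-5762) + 104617/902106 = 472446*(-1/5762) + 104617/902106 = -236223/2881 + 104617/902106 = -212796784061/2598967386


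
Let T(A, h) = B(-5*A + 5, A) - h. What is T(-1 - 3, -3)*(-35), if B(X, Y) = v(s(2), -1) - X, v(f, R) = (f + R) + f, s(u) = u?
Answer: 665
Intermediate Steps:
v(f, R) = R + 2*f (v(f, R) = (R + f) + f = R + 2*f)
B(X, Y) = 3 - X (B(X, Y) = (-1 + 2*2) - X = (-1 + 4) - X = 3 - X)
T(A, h) = -2 - h + 5*A (T(A, h) = (3 - (-5*A + 5)) - h = (3 - (5 - 5*A)) - h = (3 + (-5 + 5*A)) - h = (-2 + 5*A) - h = -2 - h + 5*A)
T(-1 - 3, -3)*(-35) = (-2 - 1*(-3) + 5*(-1 - 3))*(-35) = (-2 + 3 + 5*(-4))*(-35) = (-2 + 3 - 20)*(-35) = -19*(-35) = 665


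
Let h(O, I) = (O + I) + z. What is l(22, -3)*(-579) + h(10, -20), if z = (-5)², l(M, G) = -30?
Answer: 17385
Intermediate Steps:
z = 25
h(O, I) = 25 + I + O (h(O, I) = (O + I) + 25 = (I + O) + 25 = 25 + I + O)
l(22, -3)*(-579) + h(10, -20) = -30*(-579) + (25 - 20 + 10) = 17370 + 15 = 17385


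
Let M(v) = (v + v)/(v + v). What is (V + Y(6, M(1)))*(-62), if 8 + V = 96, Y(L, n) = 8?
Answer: -5952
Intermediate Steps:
M(v) = 1 (M(v) = (2*v)/((2*v)) = (2*v)*(1/(2*v)) = 1)
V = 88 (V = -8 + 96 = 88)
(V + Y(6, M(1)))*(-62) = (88 + 8)*(-62) = 96*(-62) = -5952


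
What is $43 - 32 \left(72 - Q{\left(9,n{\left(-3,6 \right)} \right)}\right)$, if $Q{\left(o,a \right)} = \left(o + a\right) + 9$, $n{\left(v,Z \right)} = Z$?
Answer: $-1493$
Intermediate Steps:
$Q{\left(o,a \right)} = 9 + a + o$ ($Q{\left(o,a \right)} = \left(a + o\right) + 9 = 9 + a + o$)
$43 - 32 \left(72 - Q{\left(9,n{\left(-3,6 \right)} \right)}\right) = 43 - 32 \left(72 - \left(9 + 6 + 9\right)\right) = 43 - 32 \left(72 - 24\right) = 43 - 1536 = -1493$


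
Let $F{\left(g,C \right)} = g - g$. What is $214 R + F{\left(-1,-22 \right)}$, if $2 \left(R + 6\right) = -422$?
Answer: $-46438$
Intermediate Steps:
$R = -217$ ($R = -6 + \frac{1}{2} \left(-422\right) = -6 - 211 = -217$)
$F{\left(g,C \right)} = 0$
$214 R + F{\left(-1,-22 \right)} = 214 \left(-217\right) + 0 = -46438 + 0 = -46438$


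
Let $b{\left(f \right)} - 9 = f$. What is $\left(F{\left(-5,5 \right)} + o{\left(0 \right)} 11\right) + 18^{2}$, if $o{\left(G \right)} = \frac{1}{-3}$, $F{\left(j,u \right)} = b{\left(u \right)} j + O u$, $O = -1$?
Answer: $\frac{736}{3} \approx 245.33$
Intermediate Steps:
$b{\left(f \right)} = 9 + f$
$F{\left(j,u \right)} = - u + j \left(9 + u\right)$ ($F{\left(j,u \right)} = \left(9 + u\right) j - u = j \left(9 + u\right) - u = - u + j \left(9 + u\right)$)
$o{\left(G \right)} = - \frac{1}{3}$
$\left(F{\left(-5,5 \right)} + o{\left(0 \right)} 11\right) + 18^{2} = \left(\left(\left(-1\right) 5 - 5 \left(9 + 5\right)\right) - \frac{11}{3}\right) + 18^{2} = \left(\left(-5 - 70\right) - \frac{11}{3}\right) + 324 = \left(-75 - \frac{11}{3}\right) + 324 = - \frac{236}{3} + 324 = \frac{736}{3}$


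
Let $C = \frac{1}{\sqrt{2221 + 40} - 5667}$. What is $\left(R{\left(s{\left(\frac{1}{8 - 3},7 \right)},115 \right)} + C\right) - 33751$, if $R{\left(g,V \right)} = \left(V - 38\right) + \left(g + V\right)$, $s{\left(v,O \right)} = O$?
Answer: $- \frac{1077442900323}{32112628} - \frac{\sqrt{2261}}{32112628} \approx -33552.0$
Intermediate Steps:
$R{\left(g,V \right)} = -38 + g + 2 V$ ($R{\left(g,V \right)} = \left(-38 + V\right) + \left(V + g\right) = -38 + g + 2 V$)
$C = \frac{1}{-5667 + \sqrt{2261}}$ ($C = \frac{1}{\sqrt{2261} - 5667} = \frac{1}{-5667 + \sqrt{2261}} \approx -0.00017795$)
$\left(R{\left(s{\left(\frac{1}{8 - 3},7 \right)},115 \right)} + C\right) - 33751 = \left(\left(-38 + 7 + 2 \cdot 115\right) - \left(\frac{5667}{32112628} + \frac{\sqrt{2261}}{32112628}\right)\right) - 33751 = \left(\left(-38 + 7 + 230\right) - \left(\frac{5667}{32112628} + \frac{\sqrt{2261}}{32112628}\right)\right) - 33751 = \left(199 - \left(\frac{5667}{32112628} + \frac{\sqrt{2261}}{32112628}\right)\right) - 33751 = \left(\frac{6390407305}{32112628} - \frac{\sqrt{2261}}{32112628}\right) - 33751 = - \frac{1077442900323}{32112628} - \frac{\sqrt{2261}}{32112628}$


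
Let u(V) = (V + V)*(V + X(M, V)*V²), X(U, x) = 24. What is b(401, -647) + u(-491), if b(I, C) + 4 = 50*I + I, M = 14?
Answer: -5681294399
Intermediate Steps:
b(I, C) = -4 + 51*I (b(I, C) = -4 + (50*I + I) = -4 + 51*I)
u(V) = 2*V*(V + 24*V²) (u(V) = (V + V)*(V + 24*V²) = (2*V)*(V + 24*V²) = 2*V*(V + 24*V²))
b(401, -647) + u(-491) = (-4 + 51*401) + (-491)²*(2 + 48*(-491)) = (-4 + 20451) + 241081*(2 - 23568) = 20447 + 241081*(-23566) = 20447 - 5681314846 = -5681294399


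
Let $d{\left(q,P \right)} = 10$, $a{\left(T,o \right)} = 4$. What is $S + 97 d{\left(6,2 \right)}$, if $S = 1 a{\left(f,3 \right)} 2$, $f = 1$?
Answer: $978$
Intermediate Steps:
$S = 8$ ($S = 1 \cdot 4 \cdot 2 = 4 \cdot 2 = 8$)
$S + 97 d{\left(6,2 \right)} = 8 + 97 \cdot 10 = 8 + 970 = 978$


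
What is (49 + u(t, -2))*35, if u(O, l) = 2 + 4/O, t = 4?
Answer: 1820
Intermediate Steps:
(49 + u(t, -2))*35 = (49 + (2 + 4/4))*35 = (49 + (2 + 4*(¼)))*35 = (49 + (2 + 1))*35 = (49 + 3)*35 = 52*35 = 1820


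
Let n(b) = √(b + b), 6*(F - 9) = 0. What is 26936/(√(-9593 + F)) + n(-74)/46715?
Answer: 2*I*(-157289405*√599 + 599*√37)/27982285 ≈ -275.14*I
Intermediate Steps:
F = 9 (F = 9 + (⅙)*0 = 9 + 0 = 9)
n(b) = √2*√b (n(b) = √(2*b) = √2*√b)
26936/(√(-9593 + F)) + n(-74)/46715 = 26936/(√(-9593 + 9)) + (√2*√(-74))/46715 = 26936/(√(-9584)) + (√2*(I*√74))*(1/46715) = 26936/((4*I*√599)) + (2*I*√37)*(1/46715) = 26936*(-I*√599/2396) + 2*I*√37/46715 = -6734*I*√599/599 + 2*I*√37/46715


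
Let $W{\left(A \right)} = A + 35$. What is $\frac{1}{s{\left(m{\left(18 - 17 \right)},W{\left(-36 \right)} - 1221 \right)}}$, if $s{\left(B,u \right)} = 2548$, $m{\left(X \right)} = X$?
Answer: $\frac{1}{2548} \approx 0.00039246$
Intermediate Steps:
$W{\left(A \right)} = 35 + A$
$\frac{1}{s{\left(m{\left(18 - 17 \right)},W{\left(-36 \right)} - 1221 \right)}} = \frac{1}{2548}$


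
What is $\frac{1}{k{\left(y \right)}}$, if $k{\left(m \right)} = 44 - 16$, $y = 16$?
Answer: $\frac{1}{28} \approx 0.035714$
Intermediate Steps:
$k{\left(m \right)} = 28$ ($k{\left(m \right)} = 44 - 16 = 28$)
$\frac{1}{k{\left(y \right)}} = \frac{1}{28}$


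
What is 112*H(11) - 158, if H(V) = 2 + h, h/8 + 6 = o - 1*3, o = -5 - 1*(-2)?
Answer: -10686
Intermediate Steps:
o = -3 (o = -5 + 2 = -3)
h = -96 (h = -48 + 8*(-3 - 1*3) = -48 + 8*(-3 - 3) = -48 + 8*(-6) = -48 - 48 = -96)
H(V) = -94 (H(V) = 2 - 96 = -94)
112*H(11) - 158 = 112*(-94) - 158 = -10528 - 158 = -10686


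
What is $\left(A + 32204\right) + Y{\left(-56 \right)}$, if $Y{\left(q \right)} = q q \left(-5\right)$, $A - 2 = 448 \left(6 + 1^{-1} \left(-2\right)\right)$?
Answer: $18318$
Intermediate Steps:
$A = 1794$ ($A = 2 + 448 \left(6 + 1^{-1} \left(-2\right)\right) = 2 + 448 \left(6 + 1 \left(-2\right)\right) = 2 + 448 \left(6 - 2\right) = 2 + 448 \cdot 4 = 2 + 1792 = 1794$)
$Y{\left(q \right)} = - 5 q^{2}$ ($Y{\left(q \right)} = q^{2} \left(-5\right) = - 5 q^{2}$)
$\left(A + 32204\right) + Y{\left(-56 \right)} = \left(1794 + 32204\right) - 5 \left(-56\right)^{2} = 33998 - 15680 = 18318$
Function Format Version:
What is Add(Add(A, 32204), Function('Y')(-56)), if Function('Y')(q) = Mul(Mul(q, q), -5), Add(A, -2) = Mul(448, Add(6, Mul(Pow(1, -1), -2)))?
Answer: 18318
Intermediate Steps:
A = 1794 (A = Add(2, Mul(448, Add(6, Mul(Pow(1, -1), -2)))) = Add(2, Mul(448, Add(6, Mul(1, -2)))) = Add(2, Mul(448, Add(6, -2))) = Add(2, Mul(448, 4)) = Add(2, 1792) = 1794)
Function('Y')(q) = Mul(-5, Pow(q, 2)) (Function('Y')(q) = Mul(Pow(q, 2), -5) = Mul(-5, Pow(q, 2)))
Add(Add(A, 32204), Function('Y')(-56)) = Add(Add(1794, 32204), Mul(-5, Pow(-56, 2))) = Add(33998, Mul(-5, 3136)) = Add(33998, -15680) = 18318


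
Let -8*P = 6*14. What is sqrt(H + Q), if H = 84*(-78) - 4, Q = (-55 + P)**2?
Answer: 3*I*sqrt(1007)/2 ≈ 47.6*I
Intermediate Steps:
P = -21/2 (P = -3*14/4 = -1/8*84 = -21/2 ≈ -10.500)
Q = 17161/4 (Q = (-55 - 21/2)**2 = (-131/2)**2 = 17161/4 ≈ 4290.3)
H = -6556 (H = -6552 - 4 = -6556)
sqrt(H + Q) = sqrt(-6556 + 17161/4) = sqrt(-9063/4) = 3*I*sqrt(1007)/2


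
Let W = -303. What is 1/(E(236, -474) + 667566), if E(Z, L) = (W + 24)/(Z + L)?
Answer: 238/158880987 ≈ 1.4980e-6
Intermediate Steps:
E(Z, L) = -279/(L + Z) (E(Z, L) = (-303 + 24)/(Z + L) = -279/(L + Z))
1/(E(236, -474) + 667566) = 1/(-279/(-474 + 236) + 667566) = 1/(-279/(-238) + 667566) = 1/(-279*(-1/238) + 667566) = 1/(279/238 + 667566) = 1/(158880987/238) = 238/158880987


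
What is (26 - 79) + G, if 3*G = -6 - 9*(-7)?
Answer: -34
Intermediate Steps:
G = 19 (G = (-6 - 9*(-7))/3 = (-6 + 63)/3 = (⅓)*57 = 19)
(26 - 79) + G = (26 - 79) + 19 = -53 + 19 = -34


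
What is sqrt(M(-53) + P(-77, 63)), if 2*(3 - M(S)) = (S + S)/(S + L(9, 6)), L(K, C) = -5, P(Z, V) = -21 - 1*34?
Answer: 3*I*sqrt(19778)/58 ≈ 7.2742*I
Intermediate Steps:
P(Z, V) = -55 (P(Z, V) = -21 - 34 = -55)
M(S) = 3 - S/(-5 + S) (M(S) = 3 - (S + S)/(2*(S - 5)) = 3 - 2*S/(2*(-5 + S)) = 3 - S/(-5 + S))
sqrt(M(-53) + P(-77, 63)) = sqrt((-15 + 2*(-53))/(-5 - 53) - 55) = sqrt((-15 - 106)/(-58) - 55) = sqrt(-1/58*(-121) - 55) = sqrt(121/58 - 55) = sqrt(-3069/58) = 3*I*sqrt(19778)/58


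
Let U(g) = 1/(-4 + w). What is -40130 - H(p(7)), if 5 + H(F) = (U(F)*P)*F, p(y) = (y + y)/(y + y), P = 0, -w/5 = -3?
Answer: -40125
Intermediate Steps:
w = 15 (w = -5*(-3) = 15)
p(y) = 1 (p(y) = (2*y)/((2*y)) = (2*y)*(1/(2*y)) = 1)
U(g) = 1/11 (U(g) = 1/(-4 + 15) = 1/11)
H(F) = -5 (H(F) = -5 + ((1/11)*0)*F = -5 + 0*F = -5 + 0 = -5)
-40130 - H(p(7)) = -40130 - 1*(-5) = -40130 + 5 = -40125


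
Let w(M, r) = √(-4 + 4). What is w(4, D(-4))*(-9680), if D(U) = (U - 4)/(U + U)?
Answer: 0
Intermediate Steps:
D(U) = (-4 + U)/(2*U) (D(U) = (-4 + U)/((2*U)) = (-4 + U)*(1/(2*U)) = (-4 + U)/(2*U))
w(M, r) = 0 (w(M, r) = √0 = 0)
w(4, D(-4))*(-9680) = 0*(-9680) = 0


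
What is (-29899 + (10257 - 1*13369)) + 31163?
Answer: -1848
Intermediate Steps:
(-29899 + (10257 - 1*13369)) + 31163 = (-29899 + (10257 - 13369)) + 31163 = (-29899 - 3112) + 31163 = -33011 + 31163 = -1848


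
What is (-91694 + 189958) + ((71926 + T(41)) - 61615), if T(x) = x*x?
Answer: 110256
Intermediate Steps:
T(x) = x**2
(-91694 + 189958) + ((71926 + T(41)) - 61615) = (-91694 + 189958) + ((71926 + 41**2) - 61615) = 98264 + ((71926 + 1681) - 61615) = 98264 + (73607 - 61615) = 98264 + 11992 = 110256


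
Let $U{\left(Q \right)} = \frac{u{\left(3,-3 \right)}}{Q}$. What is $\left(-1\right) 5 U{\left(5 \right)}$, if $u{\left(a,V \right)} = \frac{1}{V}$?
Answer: $\frac{1}{3} \approx 0.33333$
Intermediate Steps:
$U{\left(Q \right)} = - \frac{1}{3 Q}$ ($U{\left(Q \right)} = \frac{1}{\left(-3\right) Q} = - \frac{1}{3 Q}$)
$\left(-1\right) 5 U{\left(5 \right)} = \left(-1\right) 5 \left(- \frac{1}{3 \cdot 5}\right) = - 5 \left(\left(- \frac{1}{3}\right) \frac{1}{5}\right) = \left(-5\right) \left(- \frac{1}{15}\right) = \frac{1}{3}$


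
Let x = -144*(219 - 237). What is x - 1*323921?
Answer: -321329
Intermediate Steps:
x = 2592 (x = -144*(-18) = 2592)
x - 1*323921 = 2592 - 1*323921 = 2592 - 323921 = -321329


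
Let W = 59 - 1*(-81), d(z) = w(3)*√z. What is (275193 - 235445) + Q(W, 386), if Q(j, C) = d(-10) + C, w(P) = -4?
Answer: 40134 - 4*I*√10 ≈ 40134.0 - 12.649*I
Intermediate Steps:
d(z) = -4*√z
W = 140 (W = 59 + 81 = 140)
Q(j, C) = C - 4*I*√10 (Q(j, C) = -4*I*√10 + C = C - 4*I*√10)
(275193 - 235445) + Q(W, 386) = (275193 - 235445) + (386 - 4*I*√10) = 39748 + (386 - 4*I*√10) = 40134 - 4*I*√10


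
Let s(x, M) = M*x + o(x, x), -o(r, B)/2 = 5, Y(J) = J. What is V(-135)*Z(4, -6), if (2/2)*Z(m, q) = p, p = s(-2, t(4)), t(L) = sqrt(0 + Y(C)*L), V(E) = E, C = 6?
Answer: 1350 + 540*sqrt(6) ≈ 2672.7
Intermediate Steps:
o(r, B) = -10 (o(r, B) = -2*5 = -10)
t(L) = sqrt(6)*sqrt(L) (t(L) = sqrt(0 + 6*L) = sqrt(6*L) = sqrt(6)*sqrt(L))
s(x, M) = -10 + M*x (s(x, M) = M*x - 10 = -10 + M*x)
p = -10 - 4*sqrt(6) (p = -10 + (sqrt(6)*sqrt(4))*(-2) = -10 + (sqrt(6)*2)*(-2) = -10 + (2*sqrt(6))*(-2) = -10 - 4*sqrt(6) ≈ -19.798)
Z(m, q) = -10 - 4*sqrt(6)
V(-135)*Z(4, -6) = -135*(-10 - 4*sqrt(6)) = 1350 + 540*sqrt(6)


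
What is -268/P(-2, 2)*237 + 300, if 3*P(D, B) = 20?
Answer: -46137/5 ≈ -9227.4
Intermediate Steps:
P(D, B) = 20/3 (P(D, B) = (⅓)*20 = 20/3)
-268/P(-2, 2)*237 + 300 = -268/20/3*237 + 300 = -268*3/20*237 + 300 = -201/5*237 + 300 = -47637/5 + 300 = -46137/5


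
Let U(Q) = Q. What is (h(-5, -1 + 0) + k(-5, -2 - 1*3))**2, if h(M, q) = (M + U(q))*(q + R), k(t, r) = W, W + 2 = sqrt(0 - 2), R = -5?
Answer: (34 + I*sqrt(2))**2 ≈ 1154.0 + 96.167*I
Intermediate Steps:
W = -2 + I*sqrt(2) (W = -2 + sqrt(0 - 2) = -2 + sqrt(-2) = -2 + I*sqrt(2) ≈ -2.0 + 1.4142*I)
k(t, r) = -2 + I*sqrt(2)
h(M, q) = (-5 + q)*(M + q) (h(M, q) = (M + q)*(q - 5) = (M + q)*(-5 + q) = (-5 + q)*(M + q))
(h(-5, -1 + 0) + k(-5, -2 - 1*3))**2 = (((-1 + 0)**2 - 5*(-5) - 5*(-1 + 0) - 5*(-1 + 0)) + (-2 + I*sqrt(2)))**2 = (((-1)**2 + 25 - 5*(-1) - 5*(-1)) + (-2 + I*sqrt(2)))**2 = ((1 + 25 + 5 + 5) + (-2 + I*sqrt(2)))**2 = (36 + (-2 + I*sqrt(2)))**2 = (34 + I*sqrt(2))**2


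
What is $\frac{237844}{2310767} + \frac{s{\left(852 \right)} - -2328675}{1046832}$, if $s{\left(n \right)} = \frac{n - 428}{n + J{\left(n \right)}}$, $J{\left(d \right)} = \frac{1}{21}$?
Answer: $\frac{33579251561364179}{14427631914898864} \approx 2.3274$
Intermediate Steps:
$J{\left(d \right)} = \frac{1}{21}$
$s{\left(n \right)} = \frac{-428 + n}{\frac{1}{21} + n}$ ($s{\left(n \right)} = \frac{n - 428}{n + \frac{1}{21}} = \frac{-428 + n}{\frac{1}{21} + n}$)
$\frac{237844}{2310767} + \frac{s{\left(852 \right)} - -2328675}{1046832} = \frac{237844}{2310767} + \frac{\frac{21 \left(-428 + 852\right)}{1 + 21 \cdot 852} - -2328675}{1046832} = 237844 \cdot \frac{1}{2310767} + \left(21 \frac{1}{1 + 17892} \cdot 424 + 2328675\right) \frac{1}{1046832} = \frac{237844}{2310767} + \left(21 \cdot \frac{1}{17893} \cdot 424 + 2328675\right) \frac{1}{1046832} = \frac{237844}{2310767} + \left(\frac{8904}{17893} + 2328675\right) \frac{1}{1046832} = \frac{237844}{2310767} + \frac{41666990679}{17893} \cdot \frac{1}{1046832} = \frac{237844}{2310767} + \frac{13888996893}{6243654992} = \frac{33579251561364179}{14427631914898864}$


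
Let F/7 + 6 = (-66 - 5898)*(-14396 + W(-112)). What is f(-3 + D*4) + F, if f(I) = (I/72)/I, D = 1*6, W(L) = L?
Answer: 43608955825/72 ≈ 6.0568e+8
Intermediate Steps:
D = 6
f(I) = 1/72 (f(I) = (I*(1/72))/I = (I/72)/I = 1/72)
F = 605679942 (F = -42 + 7*((-66 - 5898)*(-14396 - 112)) = -42 + 7*(-5964*(-14508)) = -42 + 7*86525712 = -42 + 605679984 = 605679942)
f(-3 + D*4) + F = 1/72 + 605679942 = 43608955825/72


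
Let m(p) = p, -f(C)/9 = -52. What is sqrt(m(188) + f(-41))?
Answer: 4*sqrt(41) ≈ 25.612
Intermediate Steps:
f(C) = 468 (f(C) = -9*(-52) = 468)
sqrt(m(188) + f(-41)) = sqrt(188 + 468) = sqrt(656) = 4*sqrt(41)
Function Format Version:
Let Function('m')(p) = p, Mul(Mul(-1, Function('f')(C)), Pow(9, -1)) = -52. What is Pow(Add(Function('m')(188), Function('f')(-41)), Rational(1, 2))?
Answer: Mul(4, Pow(41, Rational(1, 2))) ≈ 25.612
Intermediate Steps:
Function('f')(C) = 468 (Function('f')(C) = Mul(-9, -52) = 468)
Pow(Add(Function('m')(188), Function('f')(-41)), Rational(1, 2)) = Pow(Add(188, 468), Rational(1, 2)) = Pow(656, Rational(1, 2)) = Mul(4, Pow(41, Rational(1, 2)))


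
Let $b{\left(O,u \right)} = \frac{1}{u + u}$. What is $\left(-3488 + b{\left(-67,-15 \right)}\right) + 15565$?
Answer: $\frac{362309}{30} \approx 12077.0$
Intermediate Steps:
$b{\left(O,u \right)} = \frac{1}{2 u}$
$\left(-3488 + b{\left(-67,-15 \right)}\right) + 15565 = \left(-3488 + \frac{1}{2 \left(-15\right)}\right) + 15565 = \left(-3488 + \frac{1}{2} \left(- \frac{1}{15}\right)\right) + 15565 = \left(-3488 - \frac{1}{30}\right) + 15565 = - \frac{104641}{30} + 15565 = \frac{362309}{30}$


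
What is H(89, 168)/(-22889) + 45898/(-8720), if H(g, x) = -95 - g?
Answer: -524477421/99796040 ≈ -5.2555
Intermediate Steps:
H(89, 168)/(-22889) + 45898/(-8720) = (-95 - 1*89)/(-22889) + 45898/(-8720) = (-95 - 89)*(-1/22889) + 45898*(-1/8720) = -184*(-1/22889) - 22949/4360 = 184/22889 - 22949/4360 = -524477421/99796040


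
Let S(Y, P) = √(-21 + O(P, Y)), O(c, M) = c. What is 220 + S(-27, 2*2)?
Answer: 220 + I*√17 ≈ 220.0 + 4.1231*I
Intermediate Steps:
S(Y, P) = √(-21 + P)
220 + S(-27, 2*2) = 220 + √(-21 + 2*2) = 220 + √(-21 + 4) = 220 + √(-17) = 220 + I*√17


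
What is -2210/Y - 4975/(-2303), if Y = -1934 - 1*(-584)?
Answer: 1180588/310905 ≈ 3.7973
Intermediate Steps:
Y = -1350 (Y = -1934 + 584 = -1350)
-2210/Y - 4975/(-2303) = -2210/(-1350) - 4975/(-2303) = -2210*(-1/1350) - 4975*(-1/2303) = 221/135 + 4975/2303 = 1180588/310905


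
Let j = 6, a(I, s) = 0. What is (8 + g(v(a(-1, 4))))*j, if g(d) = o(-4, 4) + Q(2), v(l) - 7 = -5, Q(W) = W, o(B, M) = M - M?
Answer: 60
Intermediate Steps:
o(B, M) = 0
v(l) = 2 (v(l) = 7 - 5 = 2)
g(d) = 2 (g(d) = 0 + 2 = 2)
(8 + g(v(a(-1, 4))))*j = (8 + 2)*6 = 10*6 = 60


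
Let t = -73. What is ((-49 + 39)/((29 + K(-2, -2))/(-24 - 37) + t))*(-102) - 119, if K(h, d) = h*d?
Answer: -298027/2243 ≈ -132.87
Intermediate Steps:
K(h, d) = d*h
((-49 + 39)/((29 + K(-2, -2))/(-24 - 37) + t))*(-102) - 119 = ((-49 + 39)/((29 - 2*(-2))/(-24 - 37) - 73))*(-102) - 119 = -10/((29 + 4)/(-61) - 73)*(-102) - 119 = -10/(33*(-1/61) - 73)*(-102) - 119 = -10/(-33/61 - 73)*(-102) - 119 = -10/(-4486/61)*(-102) - 119 = -10*(-61/4486)*(-102) - 119 = (305/2243)*(-102) - 119 = -31110/2243 - 119 = -298027/2243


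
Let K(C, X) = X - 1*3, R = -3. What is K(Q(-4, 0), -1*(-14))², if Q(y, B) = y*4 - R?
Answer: 121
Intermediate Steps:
Q(y, B) = 3 + 4*y (Q(y, B) = y*4 - 1*(-3) = 4*y + 3 = 3 + 4*y)
K(C, X) = -3 + X (K(C, X) = X - 3 = -3 + X)
K(Q(-4, 0), -1*(-14))² = (-3 - 1*(-14))² = (-3 + 14)² = 11² = 121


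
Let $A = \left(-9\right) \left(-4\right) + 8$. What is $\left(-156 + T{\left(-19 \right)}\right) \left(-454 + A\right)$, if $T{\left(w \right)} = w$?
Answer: $71750$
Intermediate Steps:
$A = 44$ ($A = 36 + 8 = 44$)
$\left(-156 + T{\left(-19 \right)}\right) \left(-454 + A\right) = \left(-156 - 19\right) \left(-454 + 44\right) = \left(-175\right) \left(-410\right) = 71750$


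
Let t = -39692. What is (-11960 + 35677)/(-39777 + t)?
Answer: -23717/79469 ≈ -0.29844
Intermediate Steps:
(-11960 + 35677)/(-39777 + t) = (-11960 + 35677)/(-39777 - 39692) = 23717/(-79469) = 23717*(-1/79469) = -23717/79469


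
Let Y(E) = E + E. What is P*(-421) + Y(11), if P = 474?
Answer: -199532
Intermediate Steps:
Y(E) = 2*E
P*(-421) + Y(11) = 474*(-421) + 2*11 = -199554 + 22 = -199532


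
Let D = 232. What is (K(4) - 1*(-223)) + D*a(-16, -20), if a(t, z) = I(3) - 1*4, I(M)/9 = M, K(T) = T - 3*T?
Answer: 5551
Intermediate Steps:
K(T) = -2*T
I(M) = 9*M
a(t, z) = 23 (a(t, z) = 9*3 - 1*4 = 27 - 4 = 23)
(K(4) - 1*(-223)) + D*a(-16, -20) = (-2*4 - 1*(-223)) + 232*23 = (-8 + 223) + 5336 = 215 + 5336 = 5551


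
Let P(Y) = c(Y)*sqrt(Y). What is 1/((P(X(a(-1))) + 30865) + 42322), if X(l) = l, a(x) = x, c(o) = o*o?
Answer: 73187/5356336970 - I/5356336970 ≈ 1.3664e-5 - 1.8669e-10*I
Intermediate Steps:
c(o) = o**2
P(Y) = Y**(5/2) (P(Y) = Y**2*sqrt(Y) = Y**(5/2))
1/((P(X(a(-1))) + 30865) + 42322) = 1/(((-1)**(5/2) + 30865) + 42322) = 1/((I + 30865) + 42322) = 1/((30865 + I) + 42322) = 1/(73187 + I) = (73187 - I)/5356336970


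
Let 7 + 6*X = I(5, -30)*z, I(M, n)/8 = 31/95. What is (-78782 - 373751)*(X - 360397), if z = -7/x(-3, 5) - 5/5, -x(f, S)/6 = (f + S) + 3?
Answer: 1394438434029341/8550 ≈ 1.6309e+11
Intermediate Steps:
x(f, S) = -18 - 6*S - 6*f (x(f, S) = -6*((f + S) + 3) = -6*((S + f) + 3) = -6*(3 + S + f) = -18 - 6*S - 6*f)
I(M, n) = 248/95 (I(M, n) = 8*(31/95) = 248/95)
z = -23/30 (z = -7/(-18 - 6*5 - 6*(-3)) - 5/5 = -7/(-18 - 30 + 18) - 5*⅕ = -7/(-30) - 1 = -7*(-1/30) - 1 = 7/30 - 1 = -23/30 ≈ -0.76667)
X = -12827/8550 (X = -7/6 + ((248/95)*(-23/30))/6 = -7/6 + (⅙)*(-2852/1425) = -7/6 - 1426/4275 = -12827/8550 ≈ -1.5002)
(-78782 - 373751)*(X - 360397) = (-78782 - 373751)*(-12827/8550 - 360397) = -452533*(-3081407177/8550) = 1394438434029341/8550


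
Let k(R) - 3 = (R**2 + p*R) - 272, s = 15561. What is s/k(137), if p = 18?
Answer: 15561/20966 ≈ 0.74220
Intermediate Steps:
k(R) = -269 + R**2 + 18*R (k(R) = 3 + ((R**2 + 18*R) - 272) = 3 + (-272 + R**2 + 18*R) = -269 + R**2 + 18*R)
s/k(137) = 15561/(-269 + 137**2 + 18*137) = 15561/(-269 + 18769 + 2466) = 15561/20966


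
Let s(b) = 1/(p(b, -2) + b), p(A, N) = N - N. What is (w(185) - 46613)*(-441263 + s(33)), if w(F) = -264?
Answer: 682607779606/33 ≈ 2.0685e+10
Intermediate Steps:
p(A, N) = 0
s(b) = 1/b (s(b) = 1/(0 + b) = 1/b)
(w(185) - 46613)*(-441263 + s(33)) = (-264 - 46613)*(-441263 + 1/33) = -46877*(-441263 + 1/33) = -46877*(-14561678/33) = 682607779606/33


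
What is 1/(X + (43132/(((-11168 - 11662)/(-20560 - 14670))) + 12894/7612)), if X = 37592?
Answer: 8689098/904992351533 ≈ 9.6013e-6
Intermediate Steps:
1/(X + (43132/(((-11168 - 11662)/(-20560 - 14670))) + 12894/7612)) = 1/(37592 + (43132/(((-11168 - 11662)/(-20560 - 14670))) + 12894/7612)) = 1/(37592 + (43132/((-22830/(-35230))) + 12894*(1/7612))) = 1/(37592 + (43132/((-22830*(-1/35230))) + 6447/3806)) = 1/(37592 + (43132/(2283/3523) + 6447/3806)) = 1/(37592 + (43132*(3523/2283) + 6447/3806)) = 1/(37592 + (151954036/2283 + 6447/3806)) = 1/(37592 + 578351779517/8689098) = 1/(904992351533/8689098) = 8689098/904992351533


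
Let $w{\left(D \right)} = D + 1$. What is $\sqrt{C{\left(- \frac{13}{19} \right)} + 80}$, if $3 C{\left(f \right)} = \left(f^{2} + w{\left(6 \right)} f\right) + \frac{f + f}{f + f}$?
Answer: $\frac{\sqrt{256323}}{57} \approx 8.8822$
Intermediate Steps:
$w{\left(D \right)} = 1 + D$
$C{\left(f \right)} = \frac{1}{3} + \frac{f^{2}}{3} + \frac{7 f}{3}$ ($C{\left(f \right)} = \frac{\left(f^{2} + \left(1 + 6\right) f\right) + \frac{f + f}{f + f}}{3} = \frac{\left(f^{2} + 7 f\right) + \frac{2 f}{2 f}}{3} = \frac{\left(f^{2} + 7 f\right) + 2 f \frac{1}{2 f}}{3} = \frac{\left(f^{2} + 7 f\right) + 1}{3} = \frac{1 + f^{2} + 7 f}{3} = \frac{1}{3} + \frac{f^{2}}{3} + \frac{7 f}{3}$)
$\sqrt{C{\left(- \frac{13}{19} \right)} + 80} = \sqrt{\left(\frac{1}{3} + \frac{\left(- \frac{13}{19}\right)^{2}}{3} + \frac{7 \left(- \frac{13}{19}\right)}{3}\right) + 80} = \sqrt{\left(\frac{1}{3} + \frac{\left(\left(-13\right) \frac{1}{19}\right)^{2}}{3} + \frac{7 \left(\left(-13\right) \frac{1}{19}\right)}{3}\right) + 80} = \sqrt{\left(\frac{1}{3} + \frac{\left(- \frac{13}{19}\right)^{2}}{3} + \frac{7}{3} \left(- \frac{13}{19}\right)\right) + 80} = \sqrt{\left(\frac{1}{3} + \frac{1}{3} \cdot \frac{169}{361} - \frac{91}{57}\right) + 80} = \sqrt{\left(\frac{1}{3} + \frac{169}{1083} - \frac{91}{57}\right) + 80} = \sqrt{- \frac{1199}{1083} + 80} = \sqrt{\frac{85441}{1083}} = \frac{\sqrt{256323}}{57}$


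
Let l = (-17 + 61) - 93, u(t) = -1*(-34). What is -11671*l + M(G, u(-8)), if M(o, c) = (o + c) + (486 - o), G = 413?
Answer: 572399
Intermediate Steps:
u(t) = 34
M(o, c) = 486 + c (M(o, c) = (c + o) + (486 - o) = 486 + c)
l = -49 (l = 44 - 93 = -49)
-11671*l + M(G, u(-8)) = -11671*(-49) + (486 + 34) = 571879 + 520 = 572399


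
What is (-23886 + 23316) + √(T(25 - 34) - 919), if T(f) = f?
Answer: -570 + 4*I*√58 ≈ -570.0 + 30.463*I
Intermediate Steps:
(-23886 + 23316) + √(T(25 - 34) - 919) = (-23886 + 23316) + √((25 - 34) - 919) = -570 + √(-9 - 919) = -570 + √(-928) = -570 + 4*I*√58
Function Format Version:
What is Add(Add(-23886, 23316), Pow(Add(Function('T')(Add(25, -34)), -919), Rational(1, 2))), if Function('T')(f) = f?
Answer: Add(-570, Mul(4, I, Pow(58, Rational(1, 2)))) ≈ Add(-570.00, Mul(30.463, I))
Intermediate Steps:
Add(Add(-23886, 23316), Pow(Add(Function('T')(Add(25, -34)), -919), Rational(1, 2))) = Add(Add(-23886, 23316), Pow(Add(Add(25, -34), -919), Rational(1, 2))) = Add(-570, Pow(Add(-9, -919), Rational(1, 2))) = Add(-570, Pow(-928, Rational(1, 2))) = Add(-570, Mul(4, I, Pow(58, Rational(1, 2))))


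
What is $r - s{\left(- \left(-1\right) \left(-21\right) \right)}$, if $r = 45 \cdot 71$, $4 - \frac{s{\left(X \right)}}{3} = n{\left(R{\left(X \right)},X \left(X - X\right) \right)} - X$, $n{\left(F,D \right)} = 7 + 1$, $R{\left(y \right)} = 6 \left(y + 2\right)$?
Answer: $3270$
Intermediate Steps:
$R{\left(y \right)} = 12 + 6 y$ ($R{\left(y \right)} = 6 \left(2 + y\right) = 12 + 6 y$)
$n{\left(F,D \right)} = 8$
$s{\left(X \right)} = -12 + 3 X$ ($s{\left(X \right)} = 12 - 3 \left(8 - X\right) = 12 + \left(-24 + 3 X\right) = -12 + 3 X$)
$r = 3195$
$r - s{\left(- \left(-1\right) \left(-21\right) \right)} = 3195 - \left(-12 + 3 \left(- \left(-1\right) \left(-21\right)\right)\right) = 3195 - \left(-12 + 3 \left(\left(-1\right) 21\right)\right) = 3195 - \left(-12 + 3 \left(-21\right)\right) = 3195 - \left(-12 - 63\right) = 3195 - -75 = 3195 + 75 = 3270$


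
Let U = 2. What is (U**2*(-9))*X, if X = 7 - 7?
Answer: 0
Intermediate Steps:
X = 0
(U**2*(-9))*X = (2**2*(-9))*0 = (4*(-9))*0 = -36*0 = 0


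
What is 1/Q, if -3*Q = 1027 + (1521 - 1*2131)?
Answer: -1/139 ≈ -0.0071942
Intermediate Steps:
Q = -139 (Q = -(1027 + (1521 - 1*2131))/3 = -(1027 + (1521 - 2131))/3 = -(1027 - 610)/3 = -1/3*417 = -139)
1/Q = 1/(-139) = -1/139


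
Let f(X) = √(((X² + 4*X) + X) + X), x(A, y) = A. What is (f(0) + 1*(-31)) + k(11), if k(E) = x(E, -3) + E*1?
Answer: -9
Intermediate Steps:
f(X) = √(X² + 6*X) (f(X) = √((X² + 5*X) + X) = √(X² + 6*X))
k(E) = 2*E (k(E) = E + E*1 = E + E = 2*E)
(f(0) + 1*(-31)) + k(11) = (√(0*(6 + 0)) + 1*(-31)) + 2*11 = (√(0*6) - 31) + 22 = (√0 - 31) + 22 = (0 - 31) + 22 = -31 + 22 = -9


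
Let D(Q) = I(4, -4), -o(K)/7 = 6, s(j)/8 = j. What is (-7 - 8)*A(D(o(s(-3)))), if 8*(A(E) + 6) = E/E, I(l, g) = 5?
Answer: 705/8 ≈ 88.125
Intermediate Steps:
s(j) = 8*j
o(K) = -42 (o(K) = -7*6 = -42)
D(Q) = 5
A(E) = -47/8 (A(E) = -6 + (E/E)/8 = -6 + (⅛)*1 = -6 + ⅛ = -47/8)
(-7 - 8)*A(D(o(s(-3)))) = (-7 - 8)*(-47/8) = -15*(-47/8) = 705/8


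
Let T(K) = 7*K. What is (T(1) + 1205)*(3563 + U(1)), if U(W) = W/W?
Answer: 4319568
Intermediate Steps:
U(W) = 1
(T(1) + 1205)*(3563 + U(1)) = (7*1 + 1205)*(3563 + 1) = (7 + 1205)*3564 = 1212*3564 = 4319568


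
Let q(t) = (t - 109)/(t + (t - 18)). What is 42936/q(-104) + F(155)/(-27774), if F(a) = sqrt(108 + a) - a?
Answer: 89835347293/1971954 - sqrt(263)/27774 ≈ 45557.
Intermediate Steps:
q(t) = (-109 + t)/(-18 + 2*t) (q(t) = (-109 + t)/(t + (-18 + t)) = (-109 + t)/(-18 + 2*t))
42936/q(-104) + F(155)/(-27774) = 42936/(((-109 - 104)/(2*(-9 - 104)))) + (sqrt(108 + 155) - 1*155)/(-27774) = 42936/(((1/2)*(-213)/(-113))) + (sqrt(263) - 155)*(-1/27774) = 42936/(((1/2)*(-1/113)*(-213))) + (-155 + sqrt(263))*(-1/27774) = 42936/(213/226) + (155/27774 - sqrt(263)/27774) = 42936*(226/213) + (155/27774 - sqrt(263)/27774) = 3234512/71 + (155/27774 - sqrt(263)/27774) = 89835347293/1971954 - sqrt(263)/27774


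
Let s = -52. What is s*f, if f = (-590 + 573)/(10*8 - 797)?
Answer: -884/717 ≈ -1.2329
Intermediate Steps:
f = 17/717 (f = -17/(80 - 797) = -17/(-717) = -17*(-1/717) = 17/717 ≈ 0.023710)
s*f = -52*17/717 = -884/717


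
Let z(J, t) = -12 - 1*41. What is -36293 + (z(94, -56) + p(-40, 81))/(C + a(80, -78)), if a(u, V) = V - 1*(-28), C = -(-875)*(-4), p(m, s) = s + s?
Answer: -128840259/3550 ≈ -36293.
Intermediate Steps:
z(J, t) = -53 (z(J, t) = -12 - 41 = -53)
p(m, s) = 2*s
C = -3500 (C = -35*100 = -3500)
a(u, V) = 28 + V (a(u, V) = V + 28 = 28 + V)
-36293 + (z(94, -56) + p(-40, 81))/(C + a(80, -78)) = -36293 + (-53 + 2*81)/(-3500 + (28 - 78)) = -36293 + (-53 + 162)/(-3500 - 50) = -36293 + 109/(-3550) = -36293 + 109*(-1/3550) = -36293 - 109/3550 = -128840259/3550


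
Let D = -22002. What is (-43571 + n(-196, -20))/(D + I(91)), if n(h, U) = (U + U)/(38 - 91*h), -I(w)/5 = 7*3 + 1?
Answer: 389394047/197614944 ≈ 1.9705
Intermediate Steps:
I(w) = -110 (I(w) = -5*(7*3 + 1) = -5*(21 + 1) = -5*22 = -110)
n(h, U) = 2*U/(38 - 91*h) (n(h, U) = (2*U)/(38 - 91*h) = 2*U/(38 - 91*h))
(-43571 + n(-196, -20))/(D + I(91)) = (-43571 - 2*(-20)/(-38 + 91*(-196)))/(-22002 - 110) = (-43571 - 2*(-20)/(-38 - 17836))/(-22112) = (-43571 - 2*(-20)/(-17874))*(-1/22112) = (-43571 - 2*(-20)*(-1/17874))*(-1/22112) = (-43571 - 20/8937)*(-1/22112) = -389394047/8937*(-1/22112) = 389394047/197614944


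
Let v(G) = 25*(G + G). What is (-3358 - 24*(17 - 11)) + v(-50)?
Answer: -6002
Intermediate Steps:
v(G) = 50*G (v(G) = 25*(2*G) = 50*G)
(-3358 - 24*(17 - 11)) + v(-50) = (-3358 - 24*(17 - 11)) + 50*(-50) = (-3358 - 24*6) - 2500 = (-3358 - 144) - 2500 = -3502 - 2500 = -6002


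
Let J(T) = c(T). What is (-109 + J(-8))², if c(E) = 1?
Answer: 11664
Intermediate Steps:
J(T) = 1
(-109 + J(-8))² = (-109 + 1)² = (-108)² = 11664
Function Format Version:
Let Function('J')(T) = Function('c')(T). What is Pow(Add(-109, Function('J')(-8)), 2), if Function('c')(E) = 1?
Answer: 11664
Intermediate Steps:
Function('J')(T) = 1
Pow(Add(-109, Function('J')(-8)), 2) = Pow(Add(-109, 1), 2) = Pow(-108, 2) = 11664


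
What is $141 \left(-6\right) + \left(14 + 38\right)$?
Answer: $-794$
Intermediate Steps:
$141 \left(-6\right) + \left(14 + 38\right) = -846 + 52 = -794$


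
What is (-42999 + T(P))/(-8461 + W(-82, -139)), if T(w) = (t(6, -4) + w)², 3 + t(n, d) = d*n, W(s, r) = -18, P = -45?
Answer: 37815/8479 ≈ 4.4598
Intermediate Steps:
t(n, d) = -3 + d*n
T(w) = (-27 + w)² (T(w) = ((-3 - 4*6) + w)² = ((-3 - 24) + w)² = (-27 + w)²)
(-42999 + T(P))/(-8461 + W(-82, -139)) = (-42999 + (-27 - 45)²)/(-8461 - 18) = (-42999 + (-72)²)/(-8479) = (-42999 + 5184)*(-1/8479) = -37815*(-1/8479) = 37815/8479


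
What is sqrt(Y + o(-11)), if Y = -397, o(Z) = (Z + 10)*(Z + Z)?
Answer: 5*I*sqrt(15) ≈ 19.365*I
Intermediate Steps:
o(Z) = 2*Z*(10 + Z) (o(Z) = (10 + Z)*(2*Z) = 2*Z*(10 + Z))
sqrt(Y + o(-11)) = sqrt(-397 + 2*(-11)*(10 - 11)) = sqrt(-397 + 2*(-11)*(-1)) = sqrt(-397 + 22) = sqrt(-375) = 5*I*sqrt(15)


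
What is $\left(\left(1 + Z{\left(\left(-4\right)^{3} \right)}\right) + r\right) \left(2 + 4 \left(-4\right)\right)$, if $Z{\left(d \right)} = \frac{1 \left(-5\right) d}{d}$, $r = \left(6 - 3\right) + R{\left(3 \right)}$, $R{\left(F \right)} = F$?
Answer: $-28$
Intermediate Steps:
$r = 6$ ($r = \left(6 - 3\right) + 3 = 3 + 3 = 6$)
$Z{\left(d \right)} = -5$ ($Z{\left(d \right)} = \frac{\left(-5\right) d}{d} = -5$)
$\left(\left(1 + Z{\left(\left(-4\right)^{3} \right)}\right) + r\right) \left(2 + 4 \left(-4\right)\right) = \left(\left(1 - 5\right) + 6\right) \left(2 + 4 \left(-4\right)\right) = \left(-4 + 6\right) \left(2 - 16\right) = 2 \left(-14\right) = -28$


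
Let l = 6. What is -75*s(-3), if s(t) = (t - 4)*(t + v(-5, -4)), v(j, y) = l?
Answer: 1575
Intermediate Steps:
v(j, y) = 6
s(t) = (-4 + t)*(6 + t) (s(t) = (t - 4)*(t + 6) = (-4 + t)*(6 + t))
-75*s(-3) = -75*(-24 + (-3)**2 + 2*(-3)) = -75*(-24 + 9 - 6) = -75*(-21) = 1575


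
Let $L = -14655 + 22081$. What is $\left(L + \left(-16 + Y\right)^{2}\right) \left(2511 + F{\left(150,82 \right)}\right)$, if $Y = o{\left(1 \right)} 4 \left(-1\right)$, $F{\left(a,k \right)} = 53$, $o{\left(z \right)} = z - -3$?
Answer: $21665800$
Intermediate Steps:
$o{\left(z \right)} = 3 + z$ ($o{\left(z \right)} = z + 3 = 3 + z$)
$Y = -16$ ($Y = \left(3 + 1\right) 4 \left(-1\right) = 4 \cdot 4 \left(-1\right) = 16 \left(-1\right) = -16$)
$L = 7426$
$\left(L + \left(-16 + Y\right)^{2}\right) \left(2511 + F{\left(150,82 \right)}\right) = \left(7426 + \left(-16 - 16\right)^{2}\right) \left(2511 + 53\right) = \left(7426 + \left(-32\right)^{2}\right) 2564 = \left(7426 + 1024\right) 2564 = 8450 \cdot 2564 = 21665800$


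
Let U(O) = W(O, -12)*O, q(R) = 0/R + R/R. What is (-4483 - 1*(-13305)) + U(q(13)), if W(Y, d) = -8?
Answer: 8814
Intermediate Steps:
q(R) = 1 (q(R) = 0 + 1 = 1)
U(O) = -8*O
(-4483 - 1*(-13305)) + U(q(13)) = (-4483 - 1*(-13305)) - 8*1 = (-4483 + 13305) - 8 = 8822 - 8 = 8814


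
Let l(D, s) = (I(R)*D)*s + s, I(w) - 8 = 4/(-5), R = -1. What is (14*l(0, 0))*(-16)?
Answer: 0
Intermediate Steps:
I(w) = 36/5 (I(w) = 8 + 4/(-5) = 8 + 4*(-⅕) = 8 - ⅘ = 36/5)
l(D, s) = s + 36*D*s/5 (l(D, s) = (36*D/5)*s + s = 36*D*s/5 + s = s + 36*D*s/5)
(14*l(0, 0))*(-16) = (14*((⅕)*0*(5 + 36*0)))*(-16) = (14*((⅕)*0*(5 + 0)))*(-16) = (14*((⅕)*0*5))*(-16) = (14*0)*(-16) = 0*(-16) = 0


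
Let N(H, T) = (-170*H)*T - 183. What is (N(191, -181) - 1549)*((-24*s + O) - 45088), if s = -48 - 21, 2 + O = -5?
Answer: -255218807382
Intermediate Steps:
O = -7 (O = -2 - 5 = -7)
N(H, T) = -183 - 170*H*T (N(H, T) = -170*H*T - 183 = -183 - 170*H*T)
s = -69
(N(191, -181) - 1549)*((-24*s + O) - 45088) = ((-183 - 170*191*(-181)) - 1549)*((-24*(-69) - 7) - 45088) = ((-183 + 5877070) - 1549)*((1656 - 7) - 45088) = (5876887 - 1549)*(1649 - 45088) = 5875338*(-43439) = -255218807382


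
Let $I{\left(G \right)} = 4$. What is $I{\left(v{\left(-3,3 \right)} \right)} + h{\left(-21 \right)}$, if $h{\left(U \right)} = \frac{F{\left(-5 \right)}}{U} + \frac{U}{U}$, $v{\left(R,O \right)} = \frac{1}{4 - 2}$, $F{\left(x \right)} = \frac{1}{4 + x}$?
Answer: $\frac{106}{21} \approx 5.0476$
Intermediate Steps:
$v{\left(R,O \right)} = \frac{1}{2}$
$h{\left(U \right)} = 1 - \frac{1}{U}$ ($h{\left(U \right)} = \frac{1}{\left(4 - 5\right) U} + \frac{U}{U} = \frac{1}{\left(-1\right) U} + 1 = - \frac{1}{U} + 1 = 1 - \frac{1}{U}$)
$I{\left(v{\left(-3,3 \right)} \right)} + h{\left(-21 \right)} = 4 + \frac{-1 - 21}{-21} = 4 - - \frac{22}{21} = 4 + \frac{22}{21} = \frac{106}{21}$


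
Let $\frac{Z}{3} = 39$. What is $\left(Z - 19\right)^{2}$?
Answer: $9604$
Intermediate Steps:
$Z = 117$ ($Z = 3 \cdot 39 = 117$)
$\left(Z - 19\right)^{2} = \left(117 - 19\right)^{2} = 98^{2} = 9604$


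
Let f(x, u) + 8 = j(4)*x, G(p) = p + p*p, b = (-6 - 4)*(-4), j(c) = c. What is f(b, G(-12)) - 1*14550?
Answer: -14398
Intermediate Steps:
b = 40 (b = -10*(-4) = 40)
G(p) = p + p²
f(x, u) = -8 + 4*x
f(b, G(-12)) - 1*14550 = (-8 + 4*40) - 1*14550 = (-8 + 160) - 14550 = 152 - 14550 = -14398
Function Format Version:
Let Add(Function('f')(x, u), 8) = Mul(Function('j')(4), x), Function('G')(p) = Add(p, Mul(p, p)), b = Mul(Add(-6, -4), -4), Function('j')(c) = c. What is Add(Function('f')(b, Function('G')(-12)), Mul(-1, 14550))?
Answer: -14398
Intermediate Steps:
b = 40 (b = Mul(-10, -4) = 40)
Function('G')(p) = Add(p, Pow(p, 2))
Function('f')(x, u) = Add(-8, Mul(4, x))
Add(Function('f')(b, Function('G')(-12)), Mul(-1, 14550)) = Add(Add(-8, Mul(4, 40)), Mul(-1, 14550)) = Add(Add(-8, 160), -14550) = Add(152, -14550) = -14398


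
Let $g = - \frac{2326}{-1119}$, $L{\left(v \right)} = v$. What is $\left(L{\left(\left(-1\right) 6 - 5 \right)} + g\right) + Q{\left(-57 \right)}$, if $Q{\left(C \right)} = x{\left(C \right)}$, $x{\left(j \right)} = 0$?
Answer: $- \frac{9983}{1119} \approx -8.9214$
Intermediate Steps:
$Q{\left(C \right)} = 0$
$g = \frac{2326}{1119}$ ($g = \left(-2326\right) \left(- \frac{1}{1119}\right) = \frac{2326}{1119} \approx 2.0786$)
$\left(L{\left(\left(-1\right) 6 - 5 \right)} + g\right) + Q{\left(-57 \right)} = \left(\left(\left(-1\right) 6 - 5\right) + \frac{2326}{1119}\right) + 0 = \left(\left(-6 - 5\right) + \frac{2326}{1119}\right) + 0 = \left(-11 + \frac{2326}{1119}\right) + 0 = - \frac{9983}{1119} + 0 = - \frac{9983}{1119}$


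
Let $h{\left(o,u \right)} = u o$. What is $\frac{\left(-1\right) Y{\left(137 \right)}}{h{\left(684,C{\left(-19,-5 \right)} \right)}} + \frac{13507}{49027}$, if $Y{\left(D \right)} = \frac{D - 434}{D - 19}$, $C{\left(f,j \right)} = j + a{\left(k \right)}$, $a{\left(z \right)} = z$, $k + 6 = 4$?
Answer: $\frac{846297541}{3077718952} \approx 0.27498$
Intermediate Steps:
$k = -2$ ($k = -6 + 4 = -2$)
$C{\left(f,j \right)} = -2 + j$ ($C{\left(f,j \right)} = j - 2 = -2 + j$)
$h{\left(o,u \right)} = o u$
$Y{\left(D \right)} = \frac{-434 + D}{-19 + D}$
$\frac{\left(-1\right) Y{\left(137 \right)}}{h{\left(684,C{\left(-19,-5 \right)} \right)}} + \frac{13507}{49027} = \frac{\left(-1\right) \frac{-434 + 137}{-19 + 137}}{684 \left(-2 - 5\right)} + \frac{13507}{49027} = \frac{\left(-1\right) \frac{1}{118} \left(-297\right)}{684 \left(-7\right)} + 13507 \cdot \frac{1}{49027} = \frac{\left(-1\right) \frac{1}{118} \left(-297\right)}{-4788} + \frac{13507}{49027} = \left(-1\right) \left(- \frac{297}{118}\right) \left(- \frac{1}{4788}\right) + \frac{13507}{49027} = \frac{297}{118} \left(- \frac{1}{4788}\right) + \frac{13507}{49027} = - \frac{33}{62776} + \frac{13507}{49027} = \frac{846297541}{3077718952}$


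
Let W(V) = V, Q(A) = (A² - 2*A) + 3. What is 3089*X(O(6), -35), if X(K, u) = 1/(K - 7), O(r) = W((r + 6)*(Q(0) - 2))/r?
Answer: -3089/5 ≈ -617.80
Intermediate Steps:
Q(A) = 3 + A² - 2*A
O(r) = (6 + r)/r (O(r) = ((r + 6)*((3 + 0² - 2*0) - 2))/r = ((6 + r)*((3 + 0 + 0) - 2))/r = ((6 + r)*(3 - 2))/r = ((6 + r)*1)/r = (6 + r)/r)
X(K, u) = 1/(-7 + K)
3089*X(O(6), -35) = 3089/(-7 + (6 + 6)/6) = 3089/(-7 + (⅙)*12) = 3089/(-7 + 2) = 3089/(-5) = 3089*(-⅕) = -3089/5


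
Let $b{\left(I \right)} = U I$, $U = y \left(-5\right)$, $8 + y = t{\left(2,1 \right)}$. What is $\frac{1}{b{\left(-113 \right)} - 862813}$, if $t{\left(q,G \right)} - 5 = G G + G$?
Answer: $- \frac{1}{863378} \approx -1.1582 \cdot 10^{-6}$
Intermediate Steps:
$t{\left(q,G \right)} = 5 + G + G^{2}$ ($t{\left(q,G \right)} = 5 + \left(G G + G\right) = 5 + \left(G^{2} + G\right) = 5 + \left(G + G^{2}\right) = 5 + G + G^{2}$)
$y = -1$ ($y = -8 + \left(5 + 1 + 1^{2}\right) = -8 + \left(5 + 1 + 1\right) = -8 + 7 = -1$)
$U = 5$ ($U = \left(-1\right) \left(-5\right) = 5$)
$b{\left(I \right)} = 5 I$
$\frac{1}{b{\left(-113 \right)} - 862813} = \frac{1}{5 \left(-113\right) - 862813} = \frac{1}{-565 - 862813} = \frac{1}{-863378} = - \frac{1}{863378}$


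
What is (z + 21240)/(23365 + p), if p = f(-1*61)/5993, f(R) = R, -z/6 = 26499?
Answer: -412779861/70013192 ≈ -5.8957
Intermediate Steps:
z = -158994 (z = -6*26499 = -158994)
p = -61/5993 (p = -1*61/5993 = -61*1/5993 = -61/5993 ≈ -0.010179)
(z + 21240)/(23365 + p) = (-158994 + 21240)/(23365 - 61/5993) = -137754/140026384/5993 = -137754*5993/140026384 = -412779861/70013192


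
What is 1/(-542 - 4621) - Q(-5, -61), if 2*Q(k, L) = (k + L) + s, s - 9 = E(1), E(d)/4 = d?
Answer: 273637/10326 ≈ 26.500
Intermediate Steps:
E(d) = 4*d
s = 13 (s = 9 + 4*1 = 9 + 4 = 13)
Q(k, L) = 13/2 + L/2 + k/2 (Q(k, L) = ((k + L) + 13)/2 = ((L + k) + 13)/2 = (13 + L + k)/2 = 13/2 + L/2 + k/2)
1/(-542 - 4621) - Q(-5, -61) = 1/(-542 - 4621) - (13/2 + (½)*(-61) + (½)*(-5)) = 1/(-5163) - (13/2 - 61/2 - 5/2) = -1/5163 - 1*(-53/2) = -1/5163 + 53/2 = 273637/10326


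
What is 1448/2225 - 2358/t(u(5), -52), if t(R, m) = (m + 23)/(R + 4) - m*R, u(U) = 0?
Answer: 21028192/64525 ≈ 325.89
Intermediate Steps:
t(R, m) = (23 + m)/(4 + R) - R*m
1448/2225 - 2358/t(u(5), -52) = 1448/2225 - 2358*(4 + 0)/(23 - 52 - 1*(-52)*0² - 4*0*(-52)) = 1448*(1/2225) - 2358*4/(23 - 52 - 1*(-52)*0 + 0) = 1448/2225 - 2358*4/(23 - 52 + 0 + 0) = 1448/2225 - 2358/((¼)*(-29)) = 1448/2225 - 2358/(-29/4) = 1448/2225 - 2358*(-4/29) = 1448/2225 + 9432/29 = 21028192/64525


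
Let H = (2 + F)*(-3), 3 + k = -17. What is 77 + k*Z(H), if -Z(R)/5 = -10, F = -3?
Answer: -923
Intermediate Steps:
k = -20 (k = -3 - 17 = -20)
H = 3 (H = (2 - 3)*(-3) = -1*(-3) = 3)
Z(R) = 50 (Z(R) = -5*(-10) = 50)
77 + k*Z(H) = 77 - 20*50 = 77 - 1000 = -923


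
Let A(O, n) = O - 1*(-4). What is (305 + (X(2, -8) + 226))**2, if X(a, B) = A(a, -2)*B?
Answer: 233289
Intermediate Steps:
A(O, n) = 4 + O (A(O, n) = O + 4 = 4 + O)
X(a, B) = B*(4 + a) (X(a, B) = (4 + a)*B = B*(4 + a))
(305 + (X(2, -8) + 226))**2 = (305 + (-8*(4 + 2) + 226))**2 = (305 + (-8*6 + 226))**2 = (305 + (-48 + 226))**2 = (305 + 178)**2 = 483**2 = 233289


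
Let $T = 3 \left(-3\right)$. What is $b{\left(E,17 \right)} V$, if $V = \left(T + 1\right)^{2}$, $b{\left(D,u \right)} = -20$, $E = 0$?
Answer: $-1280$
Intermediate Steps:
$T = -9$
$V = 64$ ($V = \left(-9 + 1\right)^{2} = \left(-8\right)^{2} = 64$)
$b{\left(E,17 \right)} V = \left(-20\right) 64 = -1280$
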